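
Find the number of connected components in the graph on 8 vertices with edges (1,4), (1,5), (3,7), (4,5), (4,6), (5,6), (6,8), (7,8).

Step 1: Build adjacency list from edges:
  1: 4, 5
  2: (none)
  3: 7
  4: 1, 5, 6
  5: 1, 4, 6
  6: 4, 5, 8
  7: 3, 8
  8: 6, 7

Step 2: Run BFS/DFS from vertex 1:
  Visited: {1, 4, 5, 6, 8, 7, 3}
  Reached 7 of 8 vertices

Step 3: Only 7 of 8 vertices reached. Graph is disconnected.
Connected components: {1, 3, 4, 5, 6, 7, 8}, {2}
Number of connected components: 2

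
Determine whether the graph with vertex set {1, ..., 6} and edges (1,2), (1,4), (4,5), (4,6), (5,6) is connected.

Step 1: Build adjacency list from edges:
  1: 2, 4
  2: 1
  3: (none)
  4: 1, 5, 6
  5: 4, 6
  6: 4, 5

Step 2: Run BFS/DFS from vertex 1:
  Visited: {1, 2, 4, 5, 6}
  Reached 5 of 6 vertices

Step 3: Only 5 of 6 vertices reached. Graph is disconnected.
Connected components: {1, 2, 4, 5, 6}, {3}
Answer: No, the graph is not connected (2 components).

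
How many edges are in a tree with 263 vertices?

A tree on n vertices always has exactly n - 1 edges.
For n = 263: edges = 263 - 1 = 262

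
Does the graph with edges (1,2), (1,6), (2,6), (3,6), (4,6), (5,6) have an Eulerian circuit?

Step 1: Find the degree of each vertex:
  deg(1) = 2
  deg(2) = 2
  deg(3) = 1
  deg(4) = 1
  deg(5) = 1
  deg(6) = 5

Step 2: Count vertices with odd degree:
  Odd-degree vertices: 3, 4, 5, 6 (4 total)

Step 3: Apply Euler's theorem:
  - Eulerian circuit exists iff graph is connected and all vertices have even degree
  - Eulerian path exists iff graph is connected and has 0 or 2 odd-degree vertices

Graph has 4 odd-degree vertices (need 0 or 2).
Neither Eulerian path nor Eulerian circuit exists.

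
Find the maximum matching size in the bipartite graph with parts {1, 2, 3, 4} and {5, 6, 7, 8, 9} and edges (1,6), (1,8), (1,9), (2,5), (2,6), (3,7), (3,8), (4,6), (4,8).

Step 1: List the neighbors of each left vertex:
  1: 6, 8, 9
  2: 5, 6
  3: 7, 8
  4: 6, 8

Step 2: Greedily match left vertices, then look for augmenting paths:
  Match 1 -- 6
  Match 2 -- 5
  Match 3 -- 7
  Match 4 -- 8
  No augmenting path remains.

Step 3: Verify this is maximum:
  Matching size 4 = min(|L|, |R|) = min(4, 5), which is an upper bound, so this matching is maximum.

Maximum matching: {(1,6), (2,5), (3,7), (4,8)}
Size: 4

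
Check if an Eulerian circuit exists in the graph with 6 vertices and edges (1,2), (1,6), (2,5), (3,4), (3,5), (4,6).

Step 1: Find the degree of each vertex:
  deg(1) = 2
  deg(2) = 2
  deg(3) = 2
  deg(4) = 2
  deg(5) = 2
  deg(6) = 2

Step 2: Count vertices with odd degree:
  All vertices have even degree (0 odd-degree vertices)

Step 3: Apply Euler's theorem:
  - Eulerian circuit exists iff graph is connected and all vertices have even degree
  - Eulerian path exists iff graph is connected and has 0 or 2 odd-degree vertices

Graph is connected with 0 odd-degree vertices.
Both Eulerian circuit and Eulerian path exist.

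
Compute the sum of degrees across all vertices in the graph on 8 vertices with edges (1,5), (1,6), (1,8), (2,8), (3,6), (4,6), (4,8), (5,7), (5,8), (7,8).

Step 1: Count edges incident to each vertex:
  deg(1) = 3 (neighbors: 5, 6, 8)
  deg(2) = 1 (neighbors: 8)
  deg(3) = 1 (neighbors: 6)
  deg(4) = 2 (neighbors: 6, 8)
  deg(5) = 3 (neighbors: 1, 7, 8)
  deg(6) = 3 (neighbors: 1, 3, 4)
  deg(7) = 2 (neighbors: 5, 8)
  deg(8) = 5 (neighbors: 1, 2, 4, 5, 7)

Step 2: Sum all degrees:
  3 + 1 + 1 + 2 + 3 + 3 + 2 + 5 = 20

Verification: sum of degrees = 2 * |E| = 2 * 10 = 20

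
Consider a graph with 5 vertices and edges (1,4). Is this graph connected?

Step 1: Build adjacency list from edges:
  1: 4
  2: (none)
  3: (none)
  4: 1
  5: (none)

Step 2: Run BFS/DFS from vertex 1:
  Visited: {1, 4}
  Reached 2 of 5 vertices

Step 3: Only 2 of 5 vertices reached. Graph is disconnected.
Connected components: {1, 4}, {2}, {3}, {5}
Answer: No, the graph is not connected (4 components).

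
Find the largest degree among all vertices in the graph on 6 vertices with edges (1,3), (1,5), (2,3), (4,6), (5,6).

Step 1: Count edges incident to each vertex:
  deg(1) = 2 (neighbors: 3, 5)
  deg(2) = 1 (neighbors: 3)
  deg(3) = 2 (neighbors: 1, 2)
  deg(4) = 1 (neighbors: 6)
  deg(5) = 2 (neighbors: 1, 6)
  deg(6) = 2 (neighbors: 4, 5)

Step 2: Find maximum:
  max(2, 1, 2, 1, 2, 2) = 2 (vertex 1)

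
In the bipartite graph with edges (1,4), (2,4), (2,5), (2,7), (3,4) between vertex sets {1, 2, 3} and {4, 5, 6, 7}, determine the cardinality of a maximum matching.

Step 1: List the neighbors of each left vertex:
  1: 4
  2: 4, 5, 7
  3: 4

Step 2: Greedily match left vertices, then look for augmenting paths:
  Match 1 -- 4
  Match 2 -- 5
  No augmenting path remains.

Step 3: Verify this is maximum:
  Matching has size 2. The vertex set {2, 4} covers every edge and has size 2; any matching has at most one edge per cover vertex, so 2 is maximum (König's theorem).

Maximum matching: {(1,4), (2,5)}
Size: 2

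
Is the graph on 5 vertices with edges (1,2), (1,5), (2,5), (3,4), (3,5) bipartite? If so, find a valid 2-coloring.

Step 1: Attempt 2-coloring using BFS:
  Start at vertex 1, assign color 0
  Color vertex 2 with color 1 (neighbor of 1)
  Color vertex 5 with color 1 (neighbor of 1)

Step 2: Conflict found! Vertices 2 and 5 are adjacent but have the same color.
This means the graph contains an odd cycle.

The graph is NOT bipartite.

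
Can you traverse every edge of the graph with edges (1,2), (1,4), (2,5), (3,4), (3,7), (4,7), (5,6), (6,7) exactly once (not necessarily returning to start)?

Step 1: Find the degree of each vertex:
  deg(1) = 2
  deg(2) = 2
  deg(3) = 2
  deg(4) = 3
  deg(5) = 2
  deg(6) = 2
  deg(7) = 3

Step 2: Count vertices with odd degree:
  Odd-degree vertices: 4, 7 (2 total)

Step 3: Apply Euler's theorem:
  - Eulerian circuit exists iff graph is connected and all vertices have even degree
  - Eulerian path exists iff graph is connected and has 0 or 2 odd-degree vertices

Graph is connected with exactly 2 odd-degree vertices (4, 7).
Eulerian path exists (starting and ending at the odd-degree vertices), but no Eulerian circuit.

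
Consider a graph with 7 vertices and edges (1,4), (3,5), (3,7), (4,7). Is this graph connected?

Step 1: Build adjacency list from edges:
  1: 4
  2: (none)
  3: 5, 7
  4: 1, 7
  5: 3
  6: (none)
  7: 3, 4

Step 2: Run BFS/DFS from vertex 1:
  Visited: {1, 4, 7, 3, 5}
  Reached 5 of 7 vertices

Step 3: Only 5 of 7 vertices reached. Graph is disconnected.
Connected components: {1, 3, 4, 5, 7}, {2}, {6}
Answer: No, the graph is not connected (3 components).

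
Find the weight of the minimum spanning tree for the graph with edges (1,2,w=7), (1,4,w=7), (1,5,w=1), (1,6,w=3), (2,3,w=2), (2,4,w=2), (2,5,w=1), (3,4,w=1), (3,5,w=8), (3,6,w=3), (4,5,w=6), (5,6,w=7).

Apply Kruskal's algorithm (sort edges by weight, add if no cycle):

Sorted edges by weight:
  (1,5) w=1
  (2,5) w=1
  (3,4) w=1
  (2,3) w=2
  (2,4) w=2
  (1,6) w=3
  (3,6) w=3
  (4,5) w=6
  (1,2) w=7
  (1,4) w=7
  (5,6) w=7
  (3,5) w=8

Add edge (1,5) w=1 -- no cycle. Running total: 1
Add edge (2,5) w=1 -- no cycle. Running total: 2
Add edge (3,4) w=1 -- no cycle. Running total: 3
Add edge (2,3) w=2 -- no cycle. Running total: 5
Skip edge (2,4) w=2 -- would create cycle
Add edge (1,6) w=3 -- no cycle. Running total: 8

MST edges: (1,5,w=1), (2,5,w=1), (3,4,w=1), (2,3,w=2), (1,6,w=3)
Total MST weight: 1 + 1 + 1 + 2 + 3 = 8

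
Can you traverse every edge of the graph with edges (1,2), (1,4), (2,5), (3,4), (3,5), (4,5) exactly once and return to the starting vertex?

Step 1: Find the degree of each vertex:
  deg(1) = 2
  deg(2) = 2
  deg(3) = 2
  deg(4) = 3
  deg(5) = 3

Step 2: Count vertices with odd degree:
  Odd-degree vertices: 4, 5 (2 total)

Step 3: Apply Euler's theorem:
  - Eulerian circuit exists iff graph is connected and all vertices have even degree
  - Eulerian path exists iff graph is connected and has 0 or 2 odd-degree vertices

Graph is connected with exactly 2 odd-degree vertices (4, 5).
Eulerian path exists (starting and ending at the odd-degree vertices), but no Eulerian circuit.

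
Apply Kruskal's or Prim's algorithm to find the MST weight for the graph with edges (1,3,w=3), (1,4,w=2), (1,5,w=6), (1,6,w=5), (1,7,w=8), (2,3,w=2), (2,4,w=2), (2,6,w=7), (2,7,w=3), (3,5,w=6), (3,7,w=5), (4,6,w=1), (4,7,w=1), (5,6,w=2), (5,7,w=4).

Apply Kruskal's algorithm (sort edges by weight, add if no cycle):

Sorted edges by weight:
  (4,7) w=1
  (4,6) w=1
  (1,4) w=2
  (2,3) w=2
  (2,4) w=2
  (5,6) w=2
  (1,3) w=3
  (2,7) w=3
  (5,7) w=4
  (1,6) w=5
  (3,7) w=5
  (1,5) w=6
  (3,5) w=6
  (2,6) w=7
  (1,7) w=8

Add edge (4,7) w=1 -- no cycle. Running total: 1
Add edge (4,6) w=1 -- no cycle. Running total: 2
Add edge (1,4) w=2 -- no cycle. Running total: 4
Add edge (2,3) w=2 -- no cycle. Running total: 6
Add edge (2,4) w=2 -- no cycle. Running total: 8
Add edge (5,6) w=2 -- no cycle. Running total: 10

MST edges: (4,7,w=1), (4,6,w=1), (1,4,w=2), (2,3,w=2), (2,4,w=2), (5,6,w=2)
Total MST weight: 1 + 1 + 2 + 2 + 2 + 2 = 10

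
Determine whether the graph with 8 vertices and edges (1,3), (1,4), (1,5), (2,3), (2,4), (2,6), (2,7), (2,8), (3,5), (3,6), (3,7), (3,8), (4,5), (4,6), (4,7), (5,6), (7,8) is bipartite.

Step 1: Attempt 2-coloring using BFS:
  Start at vertex 1, assign color 0
  Color vertex 3 with color 1 (neighbor of 1)
  Color vertex 4 with color 1 (neighbor of 1)
  Color vertex 5 with color 1 (neighbor of 1)
  Color vertex 2 with color 0 (neighbor of 3)

Step 2: Conflict found! Vertices 3 and 5 are adjacent but have the same color.
This means the graph contains an odd cycle.

The graph is NOT bipartite.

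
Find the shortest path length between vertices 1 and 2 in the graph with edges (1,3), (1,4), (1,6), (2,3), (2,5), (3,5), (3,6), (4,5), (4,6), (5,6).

Step 1: Build adjacency list:
  1: 3, 4, 6
  2: 3, 5
  3: 1, 2, 5, 6
  4: 1, 5, 6
  5: 2, 3, 4, 6
  6: 1, 3, 4, 5

Step 2: BFS from vertex 1 to find shortest path to 2:
  vertex 3 reached at distance 1
  vertex 4 reached at distance 1
  vertex 6 reached at distance 1
  vertex 2 reached at distance 2

Step 3: Shortest path: 1 -> 3 -> 2
Path length: 2 edges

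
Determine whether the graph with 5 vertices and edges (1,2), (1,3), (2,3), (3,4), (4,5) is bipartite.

Step 1: Attempt 2-coloring using BFS:
  Start at vertex 1, assign color 0
  Color vertex 2 with color 1 (neighbor of 1)
  Color vertex 3 with color 1 (neighbor of 1)

Step 2: Conflict found! Vertices 2 and 3 are adjacent but have the same color.
This means the graph contains an odd cycle.

The graph is NOT bipartite.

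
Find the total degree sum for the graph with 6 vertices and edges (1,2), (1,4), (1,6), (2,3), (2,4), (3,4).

Step 1: Count edges incident to each vertex:
  deg(1) = 3 (neighbors: 2, 4, 6)
  deg(2) = 3 (neighbors: 1, 3, 4)
  deg(3) = 2 (neighbors: 2, 4)
  deg(4) = 3 (neighbors: 1, 2, 3)
  deg(5) = 0 (neighbors: none)
  deg(6) = 1 (neighbors: 1)

Step 2: Sum all degrees:
  3 + 3 + 2 + 3 + 0 + 1 = 12

Verification: sum of degrees = 2 * |E| = 2 * 6 = 12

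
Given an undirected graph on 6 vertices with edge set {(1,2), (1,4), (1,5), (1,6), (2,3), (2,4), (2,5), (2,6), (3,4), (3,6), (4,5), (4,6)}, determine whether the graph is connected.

Step 1: Build adjacency list from edges:
  1: 2, 4, 5, 6
  2: 1, 3, 4, 5, 6
  3: 2, 4, 6
  4: 1, 2, 3, 5, 6
  5: 1, 2, 4
  6: 1, 2, 3, 4

Step 2: Run BFS/DFS from vertex 1:
  Visited: {1, 2, 4, 5, 6, 3}
  Reached 6 of 6 vertices

Step 3: All 6 vertices reached from vertex 1, so the graph is connected.
Answer: Yes, the graph is connected.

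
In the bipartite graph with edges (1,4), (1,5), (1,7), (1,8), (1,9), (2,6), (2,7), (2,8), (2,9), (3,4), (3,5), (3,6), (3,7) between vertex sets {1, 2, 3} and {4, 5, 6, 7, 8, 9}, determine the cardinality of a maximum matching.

Step 1: List the neighbors of each left vertex:
  1: 4, 5, 7, 8, 9
  2: 6, 7, 8, 9
  3: 4, 5, 6, 7

Step 2: Greedily match left vertices, then look for augmenting paths:
  Match 1 -- 4
  Match 2 -- 6
  Match 3 -- 5
  No augmenting path remains.

Step 3: Verify this is maximum:
  Matching size 3 = min(|L|, |R|) = min(3, 6), which is an upper bound, so this matching is maximum.

Maximum matching: {(1,4), (2,6), (3,5)}
Size: 3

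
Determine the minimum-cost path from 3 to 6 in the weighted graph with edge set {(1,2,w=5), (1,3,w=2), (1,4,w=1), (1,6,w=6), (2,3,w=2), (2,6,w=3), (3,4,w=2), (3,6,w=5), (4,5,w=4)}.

Step 1: Build adjacency list with weights:
  1: 2(w=5), 3(w=2), 4(w=1), 6(w=6)
  2: 1(w=5), 3(w=2), 6(w=3)
  3: 1(w=2), 2(w=2), 4(w=2), 6(w=5)
  4: 1(w=1), 3(w=2), 5(w=4)
  5: 4(w=4)
  6: 1(w=6), 2(w=3), 3(w=5)

Step 2: Apply Dijkstra's algorithm from vertex 3:
  Visit vertex 3 (distance=0)
    Update dist[1] = 2
    Update dist[2] = 2
    Update dist[4] = 2
    Update dist[6] = 5
  Visit vertex 1 (distance=2)
  Visit vertex 2 (distance=2)
  Visit vertex 4 (distance=2)
    Update dist[5] = 6
  Visit vertex 6 (distance=5)

Step 3: Shortest path: 3 -> 6
Total weight: 5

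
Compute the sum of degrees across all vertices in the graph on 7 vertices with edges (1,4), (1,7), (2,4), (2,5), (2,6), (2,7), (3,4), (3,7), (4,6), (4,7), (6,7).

Step 1: Count edges incident to each vertex:
  deg(1) = 2 (neighbors: 4, 7)
  deg(2) = 4 (neighbors: 4, 5, 6, 7)
  deg(3) = 2 (neighbors: 4, 7)
  deg(4) = 5 (neighbors: 1, 2, 3, 6, 7)
  deg(5) = 1 (neighbors: 2)
  deg(6) = 3 (neighbors: 2, 4, 7)
  deg(7) = 5 (neighbors: 1, 2, 3, 4, 6)

Step 2: Sum all degrees:
  2 + 4 + 2 + 5 + 1 + 3 + 5 = 22

Verification: sum of degrees = 2 * |E| = 2 * 11 = 22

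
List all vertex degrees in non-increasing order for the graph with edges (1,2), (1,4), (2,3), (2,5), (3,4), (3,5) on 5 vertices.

Step 1: Count edges incident to each vertex:
  deg(1) = 2 (neighbors: 2, 4)
  deg(2) = 3 (neighbors: 1, 3, 5)
  deg(3) = 3 (neighbors: 2, 4, 5)
  deg(4) = 2 (neighbors: 1, 3)
  deg(5) = 2 (neighbors: 2, 3)

Step 2: Sort degrees in non-increasing order:
  Degrees: [2, 3, 3, 2, 2] -> sorted: [3, 3, 2, 2, 2]

Degree sequence: [3, 3, 2, 2, 2]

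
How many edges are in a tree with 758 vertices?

A tree on n vertices always has exactly n - 1 edges.
For n = 758: edges = 758 - 1 = 757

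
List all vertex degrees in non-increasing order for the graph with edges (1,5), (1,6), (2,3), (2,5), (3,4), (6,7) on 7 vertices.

Step 1: Count edges incident to each vertex:
  deg(1) = 2 (neighbors: 5, 6)
  deg(2) = 2 (neighbors: 3, 5)
  deg(3) = 2 (neighbors: 2, 4)
  deg(4) = 1 (neighbors: 3)
  deg(5) = 2 (neighbors: 1, 2)
  deg(6) = 2 (neighbors: 1, 7)
  deg(7) = 1 (neighbors: 6)

Step 2: Sort degrees in non-increasing order:
  Degrees: [2, 2, 2, 1, 2, 2, 1] -> sorted: [2, 2, 2, 2, 2, 1, 1]

Degree sequence: [2, 2, 2, 2, 2, 1, 1]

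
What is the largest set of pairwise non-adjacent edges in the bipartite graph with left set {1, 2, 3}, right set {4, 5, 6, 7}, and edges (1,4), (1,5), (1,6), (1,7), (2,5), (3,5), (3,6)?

Step 1: List the neighbors of each left vertex:
  1: 4, 5, 6, 7
  2: 5
  3: 5, 6

Step 2: Greedily match left vertices, then look for augmenting paths:
  Match 1 -- 4
  Match 2 -- 5
  Match 3 -- 6
  No augmenting path remains.

Step 3: Verify this is maximum:
  Matching size 3 = min(|L|, |R|) = min(3, 4), which is an upper bound, so this matching is maximum.

Maximum matching: {(1,4), (2,5), (3,6)}
Size: 3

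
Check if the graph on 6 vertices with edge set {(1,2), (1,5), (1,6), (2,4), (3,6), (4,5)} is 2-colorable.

Step 1: Attempt 2-coloring using BFS:
  Start at vertex 1, assign color 0
  Color vertex 2 with color 1 (neighbor of 1)
  Color vertex 5 with color 1 (neighbor of 1)
  Color vertex 6 with color 1 (neighbor of 1)
  Color vertex 4 with color 0 (neighbor of 2)
  Color vertex 3 with color 0 (neighbor of 6)

Step 2: 2-coloring succeeded. No conflicts found.
  Set A (color 0): {1, 3, 4}
  Set B (color 1): {2, 5, 6}

The graph is bipartite with partition {1, 3, 4}, {2, 5, 6}.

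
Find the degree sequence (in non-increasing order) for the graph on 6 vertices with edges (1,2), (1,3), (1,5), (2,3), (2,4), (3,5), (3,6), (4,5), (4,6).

Step 1: Count edges incident to each vertex:
  deg(1) = 3 (neighbors: 2, 3, 5)
  deg(2) = 3 (neighbors: 1, 3, 4)
  deg(3) = 4 (neighbors: 1, 2, 5, 6)
  deg(4) = 3 (neighbors: 2, 5, 6)
  deg(5) = 3 (neighbors: 1, 3, 4)
  deg(6) = 2 (neighbors: 3, 4)

Step 2: Sort degrees in non-increasing order:
  Degrees: [3, 3, 4, 3, 3, 2] -> sorted: [4, 3, 3, 3, 3, 2]

Degree sequence: [4, 3, 3, 3, 3, 2]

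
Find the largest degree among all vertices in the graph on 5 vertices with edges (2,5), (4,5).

Step 1: Count edges incident to each vertex:
  deg(1) = 0 (neighbors: none)
  deg(2) = 1 (neighbors: 5)
  deg(3) = 0 (neighbors: none)
  deg(4) = 1 (neighbors: 5)
  deg(5) = 2 (neighbors: 2, 4)

Step 2: Find maximum:
  max(0, 1, 0, 1, 2) = 2 (vertex 5)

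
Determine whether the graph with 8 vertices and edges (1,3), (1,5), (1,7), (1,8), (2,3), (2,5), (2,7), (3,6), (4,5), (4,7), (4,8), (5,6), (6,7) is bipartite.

Step 1: Attempt 2-coloring using BFS:
  Start at vertex 1, assign color 0
  Color vertex 3 with color 1 (neighbor of 1)
  Color vertex 5 with color 1 (neighbor of 1)
  Color vertex 7 with color 1 (neighbor of 1)
  Color vertex 8 with color 1 (neighbor of 1)
  Color vertex 2 with color 0 (neighbor of 3)
  Color vertex 6 with color 0 (neighbor of 3)
  Color vertex 4 with color 0 (neighbor of 5)

Step 2: 2-coloring succeeded. No conflicts found.
  Set A (color 0): {1, 2, 4, 6}
  Set B (color 1): {3, 5, 7, 8}

The graph is bipartite with partition {1, 2, 4, 6}, {3, 5, 7, 8}.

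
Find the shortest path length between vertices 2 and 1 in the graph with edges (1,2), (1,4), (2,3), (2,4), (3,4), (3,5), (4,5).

Step 1: Build adjacency list:
  1: 2, 4
  2: 1, 3, 4
  3: 2, 4, 5
  4: 1, 2, 3, 5
  5: 3, 4

Step 2: BFS from vertex 2 to find shortest path to 1:
  vertex 1 reached at distance 1

Step 3: Shortest path: 2 -> 1
Path length: 1 edge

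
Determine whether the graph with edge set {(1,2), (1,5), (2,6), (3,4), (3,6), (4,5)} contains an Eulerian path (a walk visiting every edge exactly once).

Step 1: Find the degree of each vertex:
  deg(1) = 2
  deg(2) = 2
  deg(3) = 2
  deg(4) = 2
  deg(5) = 2
  deg(6) = 2

Step 2: Count vertices with odd degree:
  All vertices have even degree (0 odd-degree vertices)

Step 3: Apply Euler's theorem:
  - Eulerian circuit exists iff graph is connected and all vertices have even degree
  - Eulerian path exists iff graph is connected and has 0 or 2 odd-degree vertices

Graph is connected with 0 odd-degree vertices.
Both Eulerian circuit and Eulerian path exist.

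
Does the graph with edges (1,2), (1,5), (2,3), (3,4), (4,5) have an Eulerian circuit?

Step 1: Find the degree of each vertex:
  deg(1) = 2
  deg(2) = 2
  deg(3) = 2
  deg(4) = 2
  deg(5) = 2

Step 2: Count vertices with odd degree:
  All vertices have even degree (0 odd-degree vertices)

Step 3: Apply Euler's theorem:
  - Eulerian circuit exists iff graph is connected and all vertices have even degree
  - Eulerian path exists iff graph is connected and has 0 or 2 odd-degree vertices

Graph is connected with 0 odd-degree vertices.
Both Eulerian circuit and Eulerian path exist.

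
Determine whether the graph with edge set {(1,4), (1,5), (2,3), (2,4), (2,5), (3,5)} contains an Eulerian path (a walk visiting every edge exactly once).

Step 1: Find the degree of each vertex:
  deg(1) = 2
  deg(2) = 3
  deg(3) = 2
  deg(4) = 2
  deg(5) = 3

Step 2: Count vertices with odd degree:
  Odd-degree vertices: 2, 5 (2 total)

Step 3: Apply Euler's theorem:
  - Eulerian circuit exists iff graph is connected and all vertices have even degree
  - Eulerian path exists iff graph is connected and has 0 or 2 odd-degree vertices

Graph is connected with exactly 2 odd-degree vertices (2, 5).
Eulerian path exists (starting and ending at the odd-degree vertices), but no Eulerian circuit.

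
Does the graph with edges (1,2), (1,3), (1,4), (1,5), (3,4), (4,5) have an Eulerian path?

Step 1: Find the degree of each vertex:
  deg(1) = 4
  deg(2) = 1
  deg(3) = 2
  deg(4) = 3
  deg(5) = 2

Step 2: Count vertices with odd degree:
  Odd-degree vertices: 2, 4 (2 total)

Step 3: Apply Euler's theorem:
  - Eulerian circuit exists iff graph is connected and all vertices have even degree
  - Eulerian path exists iff graph is connected and has 0 or 2 odd-degree vertices

Graph is connected with exactly 2 odd-degree vertices (2, 4).
Eulerian path exists (starting and ending at the odd-degree vertices), but no Eulerian circuit.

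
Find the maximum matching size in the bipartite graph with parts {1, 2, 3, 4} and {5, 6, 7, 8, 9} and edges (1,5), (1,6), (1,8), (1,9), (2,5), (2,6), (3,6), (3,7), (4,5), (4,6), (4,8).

Step 1: List the neighbors of each left vertex:
  1: 5, 6, 8, 9
  2: 5, 6
  3: 6, 7
  4: 5, 6, 8

Step 2: Greedily match left vertices, then look for augmenting paths:
  Match 1 -- 5
  Match 2 -- 6
  Match 3 -- 7
  Match 4 -- 8
  No augmenting path remains.

Step 3: Verify this is maximum:
  Matching size 4 = min(|L|, |R|) = min(4, 5), which is an upper bound, so this matching is maximum.

Maximum matching: {(1,5), (2,6), (3,7), (4,8)}
Size: 4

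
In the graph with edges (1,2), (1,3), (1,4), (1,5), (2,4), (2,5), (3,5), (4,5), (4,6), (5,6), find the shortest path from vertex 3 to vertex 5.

Step 1: Build adjacency list:
  1: 2, 3, 4, 5
  2: 1, 4, 5
  3: 1, 5
  4: 1, 2, 5, 6
  5: 1, 2, 3, 4, 6
  6: 4, 5

Step 2: BFS from vertex 3 to find shortest path to 5:
  vertex 1 reached at distance 1
  vertex 5 reached at distance 1

Step 3: Shortest path: 3 -> 5
Path length: 1 edge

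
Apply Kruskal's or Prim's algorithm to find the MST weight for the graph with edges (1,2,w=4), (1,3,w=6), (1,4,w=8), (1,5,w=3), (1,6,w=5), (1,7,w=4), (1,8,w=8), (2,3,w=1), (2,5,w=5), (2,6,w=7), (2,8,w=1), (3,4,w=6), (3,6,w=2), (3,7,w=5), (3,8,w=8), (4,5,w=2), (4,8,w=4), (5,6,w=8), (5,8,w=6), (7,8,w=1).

Apply Kruskal's algorithm (sort edges by weight, add if no cycle):

Sorted edges by weight:
  (2,3) w=1
  (2,8) w=1
  (7,8) w=1
  (3,6) w=2
  (4,5) w=2
  (1,5) w=3
  (1,2) w=4
  (1,7) w=4
  (4,8) w=4
  (1,6) w=5
  (2,5) w=5
  (3,7) w=5
  (1,3) w=6
  (3,4) w=6
  (5,8) w=6
  (2,6) w=7
  (1,4) w=8
  (1,8) w=8
  (3,8) w=8
  (5,6) w=8

Add edge (2,3) w=1 -- no cycle. Running total: 1
Add edge (2,8) w=1 -- no cycle. Running total: 2
Add edge (7,8) w=1 -- no cycle. Running total: 3
Add edge (3,6) w=2 -- no cycle. Running total: 5
Add edge (4,5) w=2 -- no cycle. Running total: 7
Add edge (1,5) w=3 -- no cycle. Running total: 10
Add edge (1,2) w=4 -- no cycle. Running total: 14

MST edges: (2,3,w=1), (2,8,w=1), (7,8,w=1), (3,6,w=2), (4,5,w=2), (1,5,w=3), (1,2,w=4)
Total MST weight: 1 + 1 + 1 + 2 + 2 + 3 + 4 = 14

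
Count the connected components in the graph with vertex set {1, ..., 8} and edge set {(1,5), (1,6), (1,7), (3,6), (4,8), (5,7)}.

Step 1: Build adjacency list from edges:
  1: 5, 6, 7
  2: (none)
  3: 6
  4: 8
  5: 1, 7
  6: 1, 3
  7: 1, 5
  8: 4

Step 2: Run BFS/DFS from vertex 1:
  Visited: {1, 5, 6, 7, 3}
  Reached 5 of 8 vertices

Step 3: Only 5 of 8 vertices reached. Graph is disconnected.
Connected components: {1, 3, 5, 6, 7}, {2}, {4, 8}
Number of connected components: 3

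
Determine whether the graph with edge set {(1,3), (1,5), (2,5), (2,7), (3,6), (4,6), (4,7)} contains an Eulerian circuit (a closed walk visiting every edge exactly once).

Step 1: Find the degree of each vertex:
  deg(1) = 2
  deg(2) = 2
  deg(3) = 2
  deg(4) = 2
  deg(5) = 2
  deg(6) = 2
  deg(7) = 2

Step 2: Count vertices with odd degree:
  All vertices have even degree (0 odd-degree vertices)

Step 3: Apply Euler's theorem:
  - Eulerian circuit exists iff graph is connected and all vertices have even degree
  - Eulerian path exists iff graph is connected and has 0 or 2 odd-degree vertices

Graph is connected with 0 odd-degree vertices.
Both Eulerian circuit and Eulerian path exist.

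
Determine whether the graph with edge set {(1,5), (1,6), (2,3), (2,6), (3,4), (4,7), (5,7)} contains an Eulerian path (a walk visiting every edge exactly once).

Step 1: Find the degree of each vertex:
  deg(1) = 2
  deg(2) = 2
  deg(3) = 2
  deg(4) = 2
  deg(5) = 2
  deg(6) = 2
  deg(7) = 2

Step 2: Count vertices with odd degree:
  All vertices have even degree (0 odd-degree vertices)

Step 3: Apply Euler's theorem:
  - Eulerian circuit exists iff graph is connected and all vertices have even degree
  - Eulerian path exists iff graph is connected and has 0 or 2 odd-degree vertices

Graph is connected with 0 odd-degree vertices.
Both Eulerian circuit and Eulerian path exist.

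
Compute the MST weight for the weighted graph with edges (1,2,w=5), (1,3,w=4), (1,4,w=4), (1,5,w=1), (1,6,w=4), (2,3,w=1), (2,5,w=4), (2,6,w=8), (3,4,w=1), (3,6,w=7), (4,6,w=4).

Apply Kruskal's algorithm (sort edges by weight, add if no cycle):

Sorted edges by weight:
  (1,5) w=1
  (2,3) w=1
  (3,4) w=1
  (1,3) w=4
  (1,4) w=4
  (1,6) w=4
  (2,5) w=4
  (4,6) w=4
  (1,2) w=5
  (3,6) w=7
  (2,6) w=8

Add edge (1,5) w=1 -- no cycle. Running total: 1
Add edge (2,3) w=1 -- no cycle. Running total: 2
Add edge (3,4) w=1 -- no cycle. Running total: 3
Add edge (1,3) w=4 -- no cycle. Running total: 7
Skip edge (1,4) w=4 -- would create cycle
Add edge (1,6) w=4 -- no cycle. Running total: 11

MST edges: (1,5,w=1), (2,3,w=1), (3,4,w=1), (1,3,w=4), (1,6,w=4)
Total MST weight: 1 + 1 + 1 + 4 + 4 = 11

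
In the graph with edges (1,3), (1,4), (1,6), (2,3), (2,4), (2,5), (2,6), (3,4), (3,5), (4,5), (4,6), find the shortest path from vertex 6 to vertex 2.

Step 1: Build adjacency list:
  1: 3, 4, 6
  2: 3, 4, 5, 6
  3: 1, 2, 4, 5
  4: 1, 2, 3, 5, 6
  5: 2, 3, 4
  6: 1, 2, 4

Step 2: BFS from vertex 6 to find shortest path to 2:
  vertex 1 reached at distance 1
  vertex 2 reached at distance 1

Step 3: Shortest path: 6 -> 2
Path length: 1 edge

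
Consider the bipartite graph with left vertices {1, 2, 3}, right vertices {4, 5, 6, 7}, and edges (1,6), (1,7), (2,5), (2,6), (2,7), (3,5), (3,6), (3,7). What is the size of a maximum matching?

Step 1: List the neighbors of each left vertex:
  1: 6, 7
  2: 5, 6, 7
  3: 5, 6, 7

Step 2: Greedily match left vertices, then look for augmenting paths:
  Match 1 -- 6
  Match 2 -- 5
  Match 3 -- 7
  No augmenting path remains.

Step 3: Verify this is maximum:
  Matching size 3 = min(|L|, |R|) = min(3, 4), which is an upper bound, so this matching is maximum.

Maximum matching: {(1,6), (2,5), (3,7)}
Size: 3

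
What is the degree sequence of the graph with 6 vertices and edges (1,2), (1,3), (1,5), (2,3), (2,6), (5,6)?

Step 1: Count edges incident to each vertex:
  deg(1) = 3 (neighbors: 2, 3, 5)
  deg(2) = 3 (neighbors: 1, 3, 6)
  deg(3) = 2 (neighbors: 1, 2)
  deg(4) = 0 (neighbors: none)
  deg(5) = 2 (neighbors: 1, 6)
  deg(6) = 2 (neighbors: 2, 5)

Step 2: Sort degrees in non-increasing order:
  Degrees: [3, 3, 2, 0, 2, 2] -> sorted: [3, 3, 2, 2, 2, 0]

Degree sequence: [3, 3, 2, 2, 2, 0]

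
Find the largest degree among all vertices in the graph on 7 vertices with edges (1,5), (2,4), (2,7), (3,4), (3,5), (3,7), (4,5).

Step 1: Count edges incident to each vertex:
  deg(1) = 1 (neighbors: 5)
  deg(2) = 2 (neighbors: 4, 7)
  deg(3) = 3 (neighbors: 4, 5, 7)
  deg(4) = 3 (neighbors: 2, 3, 5)
  deg(5) = 3 (neighbors: 1, 3, 4)
  deg(6) = 0 (neighbors: none)
  deg(7) = 2 (neighbors: 2, 3)

Step 2: Find maximum:
  max(1, 2, 3, 3, 3, 0, 2) = 3 (vertex 3)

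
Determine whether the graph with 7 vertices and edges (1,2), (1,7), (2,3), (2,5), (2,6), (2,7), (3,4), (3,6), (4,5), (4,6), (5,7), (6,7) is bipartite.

Step 1: Attempt 2-coloring using BFS:
  Start at vertex 1, assign color 0
  Color vertex 2 with color 1 (neighbor of 1)
  Color vertex 7 with color 1 (neighbor of 1)
  Color vertex 3 with color 0 (neighbor of 2)
  Color vertex 5 with color 0 (neighbor of 2)
  Color vertex 6 with color 0 (neighbor of 2)

Step 2: Conflict found! Vertices 2 and 7 are adjacent but have the same color.
This means the graph contains an odd cycle.

The graph is NOT bipartite.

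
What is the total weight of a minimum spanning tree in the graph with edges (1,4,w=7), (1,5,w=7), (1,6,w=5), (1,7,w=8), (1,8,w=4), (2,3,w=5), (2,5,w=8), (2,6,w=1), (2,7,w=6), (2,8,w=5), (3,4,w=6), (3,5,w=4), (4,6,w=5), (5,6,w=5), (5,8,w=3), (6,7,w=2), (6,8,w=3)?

Apply Kruskal's algorithm (sort edges by weight, add if no cycle):

Sorted edges by weight:
  (2,6) w=1
  (6,7) w=2
  (5,8) w=3
  (6,8) w=3
  (1,8) w=4
  (3,5) w=4
  (1,6) w=5
  (2,3) w=5
  (2,8) w=5
  (4,6) w=5
  (5,6) w=5
  (2,7) w=6
  (3,4) w=6
  (1,4) w=7
  (1,5) w=7
  (1,7) w=8
  (2,5) w=8

Add edge (2,6) w=1 -- no cycle. Running total: 1
Add edge (6,7) w=2 -- no cycle. Running total: 3
Add edge (5,8) w=3 -- no cycle. Running total: 6
Add edge (6,8) w=3 -- no cycle. Running total: 9
Add edge (1,8) w=4 -- no cycle. Running total: 13
Add edge (3,5) w=4 -- no cycle. Running total: 17
Skip edge (1,6) w=5 -- would create cycle
Skip edge (2,3) w=5 -- would create cycle
Skip edge (2,8) w=5 -- would create cycle
Add edge (4,6) w=5 -- no cycle. Running total: 22

MST edges: (2,6,w=1), (6,7,w=2), (5,8,w=3), (6,8,w=3), (1,8,w=4), (3,5,w=4), (4,6,w=5)
Total MST weight: 1 + 2 + 3 + 3 + 4 + 4 + 5 = 22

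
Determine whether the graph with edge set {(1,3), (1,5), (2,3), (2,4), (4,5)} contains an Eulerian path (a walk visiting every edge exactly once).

Step 1: Find the degree of each vertex:
  deg(1) = 2
  deg(2) = 2
  deg(3) = 2
  deg(4) = 2
  deg(5) = 2

Step 2: Count vertices with odd degree:
  All vertices have even degree (0 odd-degree vertices)

Step 3: Apply Euler's theorem:
  - Eulerian circuit exists iff graph is connected and all vertices have even degree
  - Eulerian path exists iff graph is connected and has 0 or 2 odd-degree vertices

Graph is connected with 0 odd-degree vertices.
Both Eulerian circuit and Eulerian path exist.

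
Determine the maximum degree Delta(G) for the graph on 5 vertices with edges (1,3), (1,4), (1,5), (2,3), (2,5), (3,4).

Step 1: Count edges incident to each vertex:
  deg(1) = 3 (neighbors: 3, 4, 5)
  deg(2) = 2 (neighbors: 3, 5)
  deg(3) = 3 (neighbors: 1, 2, 4)
  deg(4) = 2 (neighbors: 1, 3)
  deg(5) = 2 (neighbors: 1, 2)

Step 2: Find maximum:
  max(3, 2, 3, 2, 2) = 3 (vertex 1)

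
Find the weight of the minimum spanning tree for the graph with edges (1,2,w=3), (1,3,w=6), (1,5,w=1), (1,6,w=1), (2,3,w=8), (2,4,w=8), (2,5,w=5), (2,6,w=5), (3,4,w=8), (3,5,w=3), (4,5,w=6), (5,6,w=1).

Apply Kruskal's algorithm (sort edges by weight, add if no cycle):

Sorted edges by weight:
  (1,5) w=1
  (1,6) w=1
  (5,6) w=1
  (1,2) w=3
  (3,5) w=3
  (2,6) w=5
  (2,5) w=5
  (1,3) w=6
  (4,5) w=6
  (2,3) w=8
  (2,4) w=8
  (3,4) w=8

Add edge (1,5) w=1 -- no cycle. Running total: 1
Add edge (1,6) w=1 -- no cycle. Running total: 2
Skip edge (5,6) w=1 -- would create cycle
Add edge (1,2) w=3 -- no cycle. Running total: 5
Add edge (3,5) w=3 -- no cycle. Running total: 8
Skip edge (2,6) w=5 -- would create cycle
Skip edge (2,5) w=5 -- would create cycle
Skip edge (1,3) w=6 -- would create cycle
Add edge (4,5) w=6 -- no cycle. Running total: 14

MST edges: (1,5,w=1), (1,6,w=1), (1,2,w=3), (3,5,w=3), (4,5,w=6)
Total MST weight: 1 + 1 + 3 + 3 + 6 = 14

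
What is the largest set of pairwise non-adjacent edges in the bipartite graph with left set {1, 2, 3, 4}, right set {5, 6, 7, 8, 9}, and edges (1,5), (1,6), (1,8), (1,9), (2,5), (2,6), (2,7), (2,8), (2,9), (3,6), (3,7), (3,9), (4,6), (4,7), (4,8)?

Step 1: List the neighbors of each left vertex:
  1: 5, 6, 8, 9
  2: 5, 6, 7, 8, 9
  3: 6, 7, 9
  4: 6, 7, 8

Step 2: Greedily match left vertices, then look for augmenting paths:
  Match 1 -- 5
  Match 2 -- 6
  Match 3 -- 7
  Match 4 -- 8
  No augmenting path remains.

Step 3: Verify this is maximum:
  Matching size 4 = min(|L|, |R|) = min(4, 5), which is an upper bound, so this matching is maximum.

Maximum matching: {(1,5), (2,6), (3,7), (4,8)}
Size: 4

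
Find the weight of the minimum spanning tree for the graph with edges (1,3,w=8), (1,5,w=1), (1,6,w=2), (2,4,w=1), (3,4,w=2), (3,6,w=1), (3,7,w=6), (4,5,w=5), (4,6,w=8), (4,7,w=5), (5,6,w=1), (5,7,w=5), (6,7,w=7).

Apply Kruskal's algorithm (sort edges by weight, add if no cycle):

Sorted edges by weight:
  (1,5) w=1
  (2,4) w=1
  (3,6) w=1
  (5,6) w=1
  (1,6) w=2
  (3,4) w=2
  (4,5) w=5
  (4,7) w=5
  (5,7) w=5
  (3,7) w=6
  (6,7) w=7
  (1,3) w=8
  (4,6) w=8

Add edge (1,5) w=1 -- no cycle. Running total: 1
Add edge (2,4) w=1 -- no cycle. Running total: 2
Add edge (3,6) w=1 -- no cycle. Running total: 3
Add edge (5,6) w=1 -- no cycle. Running total: 4
Skip edge (1,6) w=2 -- would create cycle
Add edge (3,4) w=2 -- no cycle. Running total: 6
Skip edge (4,5) w=5 -- would create cycle
Add edge (4,7) w=5 -- no cycle. Running total: 11

MST edges: (1,5,w=1), (2,4,w=1), (3,6,w=1), (5,6,w=1), (3,4,w=2), (4,7,w=5)
Total MST weight: 1 + 1 + 1 + 1 + 2 + 5 = 11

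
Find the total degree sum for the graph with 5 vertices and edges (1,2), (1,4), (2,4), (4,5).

Step 1: Count edges incident to each vertex:
  deg(1) = 2 (neighbors: 2, 4)
  deg(2) = 2 (neighbors: 1, 4)
  deg(3) = 0 (neighbors: none)
  deg(4) = 3 (neighbors: 1, 2, 5)
  deg(5) = 1 (neighbors: 4)

Step 2: Sum all degrees:
  2 + 2 + 0 + 3 + 1 = 8

Verification: sum of degrees = 2 * |E| = 2 * 4 = 8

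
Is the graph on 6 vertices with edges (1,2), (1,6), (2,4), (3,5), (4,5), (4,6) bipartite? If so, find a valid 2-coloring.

Step 1: Attempt 2-coloring using BFS:
  Start at vertex 1, assign color 0
  Color vertex 2 with color 1 (neighbor of 1)
  Color vertex 6 with color 1 (neighbor of 1)
  Color vertex 4 with color 0 (neighbor of 2)
  Color vertex 5 with color 1 (neighbor of 4)
  Color vertex 3 with color 0 (neighbor of 5)

Step 2: 2-coloring succeeded. No conflicts found.
  Set A (color 0): {1, 3, 4}
  Set B (color 1): {2, 5, 6}

The graph is bipartite with partition {1, 3, 4}, {2, 5, 6}.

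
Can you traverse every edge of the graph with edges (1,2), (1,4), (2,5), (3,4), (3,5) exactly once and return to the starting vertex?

Step 1: Find the degree of each vertex:
  deg(1) = 2
  deg(2) = 2
  deg(3) = 2
  deg(4) = 2
  deg(5) = 2

Step 2: Count vertices with odd degree:
  All vertices have even degree (0 odd-degree vertices)

Step 3: Apply Euler's theorem:
  - Eulerian circuit exists iff graph is connected and all vertices have even degree
  - Eulerian path exists iff graph is connected and has 0 or 2 odd-degree vertices

Graph is connected with 0 odd-degree vertices.
Both Eulerian circuit and Eulerian path exist.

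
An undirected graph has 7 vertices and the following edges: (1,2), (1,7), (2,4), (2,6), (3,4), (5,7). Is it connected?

Step 1: Build adjacency list from edges:
  1: 2, 7
  2: 1, 4, 6
  3: 4
  4: 2, 3
  5: 7
  6: 2
  7: 1, 5

Step 2: Run BFS/DFS from vertex 1:
  Visited: {1, 2, 7, 4, 6, 5, 3}
  Reached 7 of 7 vertices

Step 3: All 7 vertices reached from vertex 1, so the graph is connected.
Answer: Yes, the graph is connected.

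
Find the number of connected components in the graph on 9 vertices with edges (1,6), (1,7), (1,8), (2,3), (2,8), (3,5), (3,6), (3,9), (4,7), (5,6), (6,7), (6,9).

Step 1: Build adjacency list from edges:
  1: 6, 7, 8
  2: 3, 8
  3: 2, 5, 6, 9
  4: 7
  5: 3, 6
  6: 1, 3, 5, 7, 9
  7: 1, 4, 6
  8: 1, 2
  9: 3, 6

Step 2: Run BFS/DFS from vertex 1:
  Visited: {1, 6, 7, 8, 3, 5, 9, 4, 2}
  Reached 9 of 9 vertices

Step 3: All 9 vertices reached from vertex 1, so the graph is connected.
Number of connected components: 1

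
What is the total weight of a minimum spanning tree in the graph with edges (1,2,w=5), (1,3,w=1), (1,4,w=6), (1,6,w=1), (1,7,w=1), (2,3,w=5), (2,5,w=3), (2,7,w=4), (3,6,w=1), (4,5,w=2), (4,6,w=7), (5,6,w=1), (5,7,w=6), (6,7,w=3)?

Apply Kruskal's algorithm (sort edges by weight, add if no cycle):

Sorted edges by weight:
  (1,3) w=1
  (1,6) w=1
  (1,7) w=1
  (3,6) w=1
  (5,6) w=1
  (4,5) w=2
  (2,5) w=3
  (6,7) w=3
  (2,7) w=4
  (1,2) w=5
  (2,3) w=5
  (1,4) w=6
  (5,7) w=6
  (4,6) w=7

Add edge (1,3) w=1 -- no cycle. Running total: 1
Add edge (1,6) w=1 -- no cycle. Running total: 2
Add edge (1,7) w=1 -- no cycle. Running total: 3
Skip edge (3,6) w=1 -- would create cycle
Add edge (5,6) w=1 -- no cycle. Running total: 4
Add edge (4,5) w=2 -- no cycle. Running total: 6
Add edge (2,5) w=3 -- no cycle. Running total: 9

MST edges: (1,3,w=1), (1,6,w=1), (1,7,w=1), (5,6,w=1), (4,5,w=2), (2,5,w=3)
Total MST weight: 1 + 1 + 1 + 1 + 2 + 3 = 9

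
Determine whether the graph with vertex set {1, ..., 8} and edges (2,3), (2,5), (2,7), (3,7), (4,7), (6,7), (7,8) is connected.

Step 1: Build adjacency list from edges:
  1: (none)
  2: 3, 5, 7
  3: 2, 7
  4: 7
  5: 2
  6: 7
  7: 2, 3, 4, 6, 8
  8: 7

Step 2: Run BFS/DFS from vertex 1:
  Visited: {1}
  Reached 1 of 8 vertices

Step 3: Only 1 of 8 vertices reached. Graph is disconnected.
Connected components: {1}, {2, 3, 4, 5, 6, 7, 8}
Answer: No, the graph is not connected (2 components).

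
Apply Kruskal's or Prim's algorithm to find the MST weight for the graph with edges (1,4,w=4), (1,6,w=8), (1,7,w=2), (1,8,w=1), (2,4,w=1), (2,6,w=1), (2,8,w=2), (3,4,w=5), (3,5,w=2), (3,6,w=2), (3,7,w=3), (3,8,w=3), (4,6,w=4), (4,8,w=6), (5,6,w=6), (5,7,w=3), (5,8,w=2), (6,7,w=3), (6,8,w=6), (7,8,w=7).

Apply Kruskal's algorithm (sort edges by weight, add if no cycle):

Sorted edges by weight:
  (1,8) w=1
  (2,4) w=1
  (2,6) w=1
  (1,7) w=2
  (2,8) w=2
  (3,5) w=2
  (3,6) w=2
  (5,8) w=2
  (3,7) w=3
  (3,8) w=3
  (5,7) w=3
  (6,7) w=3
  (1,4) w=4
  (4,6) w=4
  (3,4) w=5
  (4,8) w=6
  (5,6) w=6
  (6,8) w=6
  (7,8) w=7
  (1,6) w=8

Add edge (1,8) w=1 -- no cycle. Running total: 1
Add edge (2,4) w=1 -- no cycle. Running total: 2
Add edge (2,6) w=1 -- no cycle. Running total: 3
Add edge (1,7) w=2 -- no cycle. Running total: 5
Add edge (2,8) w=2 -- no cycle. Running total: 7
Add edge (3,5) w=2 -- no cycle. Running total: 9
Add edge (3,6) w=2 -- no cycle. Running total: 11

MST edges: (1,8,w=1), (2,4,w=1), (2,6,w=1), (1,7,w=2), (2,8,w=2), (3,5,w=2), (3,6,w=2)
Total MST weight: 1 + 1 + 1 + 2 + 2 + 2 + 2 = 11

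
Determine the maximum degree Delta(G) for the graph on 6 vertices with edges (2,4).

Step 1: Count edges incident to each vertex:
  deg(1) = 0 (neighbors: none)
  deg(2) = 1 (neighbors: 4)
  deg(3) = 0 (neighbors: none)
  deg(4) = 1 (neighbors: 2)
  deg(5) = 0 (neighbors: none)
  deg(6) = 0 (neighbors: none)

Step 2: Find maximum:
  max(0, 1, 0, 1, 0, 0) = 1 (vertex 2)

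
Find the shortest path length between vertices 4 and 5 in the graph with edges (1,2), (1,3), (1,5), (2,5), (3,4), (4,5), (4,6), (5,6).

Step 1: Build adjacency list:
  1: 2, 3, 5
  2: 1, 5
  3: 1, 4
  4: 3, 5, 6
  5: 1, 2, 4, 6
  6: 4, 5

Step 2: BFS from vertex 4 to find shortest path to 5:
  vertex 3 reached at distance 1
  vertex 5 reached at distance 1

Step 3: Shortest path: 4 -> 5
Path length: 1 edge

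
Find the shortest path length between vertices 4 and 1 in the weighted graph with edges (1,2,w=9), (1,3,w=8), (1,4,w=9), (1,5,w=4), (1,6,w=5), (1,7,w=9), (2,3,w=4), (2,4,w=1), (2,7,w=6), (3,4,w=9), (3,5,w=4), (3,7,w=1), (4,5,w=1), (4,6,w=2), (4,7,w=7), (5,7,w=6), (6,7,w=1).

Step 1: Build adjacency list with weights:
  1: 2(w=9), 3(w=8), 4(w=9), 5(w=4), 6(w=5), 7(w=9)
  2: 1(w=9), 3(w=4), 4(w=1), 7(w=6)
  3: 1(w=8), 2(w=4), 4(w=9), 5(w=4), 7(w=1)
  4: 1(w=9), 2(w=1), 3(w=9), 5(w=1), 6(w=2), 7(w=7)
  5: 1(w=4), 3(w=4), 4(w=1), 7(w=6)
  6: 1(w=5), 4(w=2), 7(w=1)
  7: 1(w=9), 2(w=6), 3(w=1), 4(w=7), 5(w=6), 6(w=1)

Step 2: Apply Dijkstra's algorithm from vertex 4:
  Visit vertex 4 (distance=0)
    Update dist[1] = 9
    Update dist[2] = 1
    Update dist[3] = 9
    Update dist[5] = 1
    Update dist[6] = 2
    Update dist[7] = 7
  Visit vertex 2 (distance=1)
    Update dist[3] = 5
  Visit vertex 5 (distance=1)
    Update dist[1] = 5
  Visit vertex 6 (distance=2)
    Update dist[7] = 3
  Visit vertex 7 (distance=3)
    Update dist[3] = 4
  Visit vertex 3 (distance=4)
  Visit vertex 1 (distance=5)

Step 3: Shortest path: 4 -> 5 -> 1
Total weight: 1 + 4 = 5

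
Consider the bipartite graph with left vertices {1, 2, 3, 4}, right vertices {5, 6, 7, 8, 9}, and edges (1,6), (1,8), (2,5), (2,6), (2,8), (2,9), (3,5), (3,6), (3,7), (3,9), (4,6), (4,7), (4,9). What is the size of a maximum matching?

Step 1: List the neighbors of each left vertex:
  1: 6, 8
  2: 5, 6, 8, 9
  3: 5, 6, 7, 9
  4: 6, 7, 9

Step 2: Greedily match left vertices, then look for augmenting paths:
  Match 1 -- 6
  Match 2 -- 5
  Match 3 -- 7
  Match 4 -- 9
  No augmenting path remains.

Step 3: Verify this is maximum:
  Matching size 4 = min(|L|, |R|) = min(4, 5), which is an upper bound, so this matching is maximum.

Maximum matching: {(1,6), (2,5), (3,7), (4,9)}
Size: 4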